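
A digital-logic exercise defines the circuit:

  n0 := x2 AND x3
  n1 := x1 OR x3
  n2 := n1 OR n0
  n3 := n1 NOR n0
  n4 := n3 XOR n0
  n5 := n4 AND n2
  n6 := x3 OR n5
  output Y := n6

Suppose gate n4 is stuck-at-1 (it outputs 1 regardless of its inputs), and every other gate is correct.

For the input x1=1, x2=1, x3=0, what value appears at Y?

Propagate with n4 forced: n0=0, n1=1, n2=1, n3=0, n4=1 [stuck-at-1], n5=1, n6=1.
So Y = 1. (Without the fault it would be 0.)

1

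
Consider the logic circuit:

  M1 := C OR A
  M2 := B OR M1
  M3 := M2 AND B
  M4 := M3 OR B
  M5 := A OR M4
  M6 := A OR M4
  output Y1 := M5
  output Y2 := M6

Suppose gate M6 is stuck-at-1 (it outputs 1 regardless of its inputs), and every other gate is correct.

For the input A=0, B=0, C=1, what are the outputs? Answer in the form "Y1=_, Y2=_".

Y1=0, Y2=1

Propagate with M6 forced: M1=1, M2=1, M3=0, M4=0, M5=0, M6=1 [stuck-at-1].
So the outputs are Y1=0, Y2=1. (Without the fault they would be Y1=0, Y2=0.)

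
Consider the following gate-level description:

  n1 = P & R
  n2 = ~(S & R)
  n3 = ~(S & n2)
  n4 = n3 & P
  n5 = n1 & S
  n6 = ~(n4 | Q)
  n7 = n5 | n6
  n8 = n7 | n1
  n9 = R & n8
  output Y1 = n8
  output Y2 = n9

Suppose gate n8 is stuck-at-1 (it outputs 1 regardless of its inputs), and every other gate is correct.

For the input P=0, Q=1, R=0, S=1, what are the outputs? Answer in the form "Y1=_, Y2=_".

Y1=1, Y2=0

Propagate with n8 forced: n1=0, n2=1, n3=0, n4=0, n5=0, n6=0, n7=0, n8=1 [stuck-at-1], n9=0.
So the outputs are Y1=1, Y2=0. (Without the fault they would be Y1=0, Y2=0.)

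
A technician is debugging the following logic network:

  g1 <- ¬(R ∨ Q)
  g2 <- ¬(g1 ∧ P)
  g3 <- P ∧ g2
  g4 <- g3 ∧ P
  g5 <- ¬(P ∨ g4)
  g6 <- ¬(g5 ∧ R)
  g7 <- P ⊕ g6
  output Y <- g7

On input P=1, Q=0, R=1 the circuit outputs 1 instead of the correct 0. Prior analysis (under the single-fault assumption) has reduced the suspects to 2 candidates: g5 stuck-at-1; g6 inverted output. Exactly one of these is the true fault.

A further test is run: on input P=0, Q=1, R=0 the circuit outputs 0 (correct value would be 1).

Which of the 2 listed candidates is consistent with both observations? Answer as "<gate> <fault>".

g6 inverted output

Evaluate each candidate on input P=0, Q=1, R=0:
  g5 stuck-at-1: g1=0, g2=1, g3=0, g4=0, g5=1 [stuck-at-1], g6=1, g7=1 → 1 — eliminated
  g6 inverted output: g1=0, g2=1, g3=0, g4=0, g5=1, g6=0 [inverted output], g7=0 → 0 — matches
Only g6 inverted output reproduces the observed 0.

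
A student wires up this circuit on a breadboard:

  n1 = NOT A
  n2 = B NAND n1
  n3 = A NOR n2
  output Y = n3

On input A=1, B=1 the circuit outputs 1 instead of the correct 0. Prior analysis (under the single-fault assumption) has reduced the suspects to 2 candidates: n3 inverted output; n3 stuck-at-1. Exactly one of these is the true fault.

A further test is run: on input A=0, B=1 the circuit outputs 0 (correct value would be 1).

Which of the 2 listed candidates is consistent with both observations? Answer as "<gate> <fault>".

Evaluate each candidate on input A=0, B=1:
  n3 inverted output: n1=1, n2=0, n3=0 [inverted output] → 0 — matches
  n3 stuck-at-1: n1=1, n2=0, n3=1 [stuck-at-1] → 1 — eliminated
Only n3 inverted output reproduces the observed 0.

n3 inverted output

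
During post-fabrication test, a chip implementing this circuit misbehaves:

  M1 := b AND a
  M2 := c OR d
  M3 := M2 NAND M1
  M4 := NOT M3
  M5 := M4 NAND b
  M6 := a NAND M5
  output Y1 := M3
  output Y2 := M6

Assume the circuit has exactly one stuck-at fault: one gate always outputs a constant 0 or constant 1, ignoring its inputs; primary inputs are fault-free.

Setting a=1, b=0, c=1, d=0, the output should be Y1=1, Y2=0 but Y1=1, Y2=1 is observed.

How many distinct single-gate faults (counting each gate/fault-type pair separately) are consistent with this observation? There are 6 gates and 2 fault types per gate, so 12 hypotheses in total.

Fault-free: M1=0, M2=1, M3=1, M4=0, M5=1, M6=0 → Y1=1, Y2=0. Observed Y1=1, Y2=1.
  M1 stuck-at-0: output Y1=1, Y2=0 ✗
  M1 stuck-at-1: output Y1=0, Y2=0 ✗
  M2 stuck-at-0: output Y1=1, Y2=0 ✗
  M2 stuck-at-1: output Y1=1, Y2=0 ✗
  M3 stuck-at-0: output Y1=0, Y2=0 ✗
  M3 stuck-at-1: output Y1=1, Y2=0 ✗
  M4 stuck-at-0: output Y1=1, Y2=0 ✗
  M4 stuck-at-1: output Y1=1, Y2=0 ✗
  M5 stuck-at-0: output Y1=1, Y2=1 ✓
  M5 stuck-at-1: output Y1=1, Y2=0 ✗
  M6 stuck-at-0: output Y1=1, Y2=0 ✗
  M6 stuck-at-1: output Y1=1, Y2=1 ✓
Consistent faults: {M5 stuck-at-0, M6 stuck-at-1} — 2 in all.

2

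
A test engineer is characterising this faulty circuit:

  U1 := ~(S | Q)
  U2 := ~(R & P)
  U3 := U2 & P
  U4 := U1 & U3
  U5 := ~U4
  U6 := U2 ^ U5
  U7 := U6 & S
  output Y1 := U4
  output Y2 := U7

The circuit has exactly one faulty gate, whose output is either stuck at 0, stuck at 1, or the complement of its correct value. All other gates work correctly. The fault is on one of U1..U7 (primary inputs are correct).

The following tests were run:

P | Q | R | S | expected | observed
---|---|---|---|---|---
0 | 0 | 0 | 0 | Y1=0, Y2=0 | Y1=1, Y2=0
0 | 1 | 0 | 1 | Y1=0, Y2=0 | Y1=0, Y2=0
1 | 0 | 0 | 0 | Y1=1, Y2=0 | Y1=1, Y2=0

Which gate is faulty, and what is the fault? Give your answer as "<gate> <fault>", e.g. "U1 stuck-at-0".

Fault-free values for test 1 (P=0, Q=0, R=0, S=0): U1=1, U2=1, U3=0, U4=0, U5=1, U6=0, U7=0, giving Y1=0, Y2=0. Observed Y1=1, Y2=0.
Test 1: faults giving observed Y1=1, Y2=0 are {U3 stuck-at-1, U3 inverted output, U4 stuck-at-1, U4 inverted output}.
Test 2 (P=0, Q=1, R=0, S=1): fault-free U1=0, U2=1, U3=0, U4=0, U5=1, U6=0, U7=0 → Y1=0, Y2=0; observed Y1=0, Y2=0. Eliminates U4 stuck-at-1, U4 inverted output.
Test 3 (P=1, Q=0, R=0, S=0): fault-free U1=1, U2=1, U3=1, U4=1, U5=0, U6=1, U7=0 → Y1=1, Y2=0; observed Y1=1, Y2=0. Eliminates U3 inverted output.
Only U3 stuck-at-1 is consistent with every test.

U3 stuck-at-1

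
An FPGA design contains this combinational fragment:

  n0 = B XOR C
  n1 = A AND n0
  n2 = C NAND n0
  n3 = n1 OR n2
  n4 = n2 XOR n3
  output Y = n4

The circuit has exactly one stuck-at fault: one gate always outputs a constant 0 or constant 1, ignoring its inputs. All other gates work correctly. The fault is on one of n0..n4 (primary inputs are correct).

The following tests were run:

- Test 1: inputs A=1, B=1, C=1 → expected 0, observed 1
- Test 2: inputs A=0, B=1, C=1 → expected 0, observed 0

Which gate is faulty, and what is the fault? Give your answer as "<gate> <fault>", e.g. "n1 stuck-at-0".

Fault-free values for test 1 (A=1, B=1, C=1): n0=0, n1=0, n2=1, n3=1, n4=0, giving Y=0. Observed 1.
Test 1: faults giving observed 1 are {n0 stuck-at-1, n3 stuck-at-0, n4 stuck-at-1}.
Test 2 (A=0, B=1, C=1): fault-free n0=0, n1=0, n2=1, n3=1, n4=0 → 0; observed 0. Eliminates n3 stuck-at-0, n4 stuck-at-1.
Only n0 stuck-at-1 is consistent with every test.

n0 stuck-at-1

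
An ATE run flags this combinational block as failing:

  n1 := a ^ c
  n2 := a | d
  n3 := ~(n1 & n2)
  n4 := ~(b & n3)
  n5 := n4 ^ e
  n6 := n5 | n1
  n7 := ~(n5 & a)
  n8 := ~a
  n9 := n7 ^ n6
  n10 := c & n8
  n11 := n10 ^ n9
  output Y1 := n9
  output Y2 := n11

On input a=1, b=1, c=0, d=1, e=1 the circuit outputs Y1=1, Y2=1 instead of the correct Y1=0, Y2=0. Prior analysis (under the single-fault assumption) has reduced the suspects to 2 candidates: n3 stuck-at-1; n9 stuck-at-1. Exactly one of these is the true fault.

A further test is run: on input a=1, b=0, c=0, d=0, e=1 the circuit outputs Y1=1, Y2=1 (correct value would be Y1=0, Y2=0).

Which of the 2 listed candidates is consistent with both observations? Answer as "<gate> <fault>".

n9 stuck-at-1

Evaluate each candidate on input a=1, b=0, c=0, d=0, e=1:
  n3 stuck-at-1: n1=1, n2=1, n3=1 [stuck-at-1], n4=1, n5=0, n6=1, n7=1, n8=0, n9=0, n10=0, n11=0 → Y1=0, Y2=0 — eliminated
  n9 stuck-at-1: n1=1, n2=1, n3=0, n4=1, n5=0, n6=1, n7=1, n8=0, n9=1 [stuck-at-1], n10=0, n11=1 → Y1=1, Y2=1 — matches
Only n9 stuck-at-1 reproduces the observed Y1=1, Y2=1.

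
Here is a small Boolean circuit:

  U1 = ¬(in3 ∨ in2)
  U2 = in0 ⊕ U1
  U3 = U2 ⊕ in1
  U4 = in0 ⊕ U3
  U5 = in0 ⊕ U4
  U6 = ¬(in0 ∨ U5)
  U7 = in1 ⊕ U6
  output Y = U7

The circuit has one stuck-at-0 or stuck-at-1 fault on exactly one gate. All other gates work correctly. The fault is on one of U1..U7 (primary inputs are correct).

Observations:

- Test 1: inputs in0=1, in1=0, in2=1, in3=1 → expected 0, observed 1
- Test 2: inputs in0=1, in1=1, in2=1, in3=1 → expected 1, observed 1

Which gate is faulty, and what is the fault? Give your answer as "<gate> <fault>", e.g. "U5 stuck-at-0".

Fault-free values for test 1 (in0=1, in1=0, in2=1, in3=1): U1=0, U2=1, U3=1, U4=0, U5=1, U6=0, U7=0, giving Y=0. Observed 1.
Test 1: faults giving observed 1 are {U6 stuck-at-1, U7 stuck-at-1}.
Test 2 (in0=1, in1=1, in2=1, in3=1): fault-free U1=0, U2=1, U3=0, U4=1, U5=0, U6=0, U7=1 → 1; observed 1. Eliminates U6 stuck-at-1.
Only U7 stuck-at-1 is consistent with every test.

U7 stuck-at-1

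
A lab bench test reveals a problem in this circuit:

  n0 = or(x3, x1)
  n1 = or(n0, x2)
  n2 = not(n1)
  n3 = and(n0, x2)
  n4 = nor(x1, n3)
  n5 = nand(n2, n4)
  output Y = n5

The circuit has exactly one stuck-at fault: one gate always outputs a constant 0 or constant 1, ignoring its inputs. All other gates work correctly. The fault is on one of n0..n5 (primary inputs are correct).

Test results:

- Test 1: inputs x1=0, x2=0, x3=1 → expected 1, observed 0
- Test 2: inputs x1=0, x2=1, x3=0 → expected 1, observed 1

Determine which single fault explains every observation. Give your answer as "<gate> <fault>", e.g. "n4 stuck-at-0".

n0 stuck-at-0

Fault-free values for test 1 (x1=0, x2=0, x3=1): n0=1, n1=1, n2=0, n3=0, n4=1, n5=1, giving Y=1. Observed 0.
Test 1: faults giving observed 0 are {n0 stuck-at-0, n1 stuck-at-0, n2 stuck-at-1, n5 stuck-at-0}.
Test 2 (x1=0, x2=1, x3=0): fault-free n0=0, n1=1, n2=0, n3=0, n4=1, n5=1 → 1; observed 1. Eliminates n1 stuck-at-0, n2 stuck-at-1, n5 stuck-at-0.
Only n0 stuck-at-0 is consistent with every test.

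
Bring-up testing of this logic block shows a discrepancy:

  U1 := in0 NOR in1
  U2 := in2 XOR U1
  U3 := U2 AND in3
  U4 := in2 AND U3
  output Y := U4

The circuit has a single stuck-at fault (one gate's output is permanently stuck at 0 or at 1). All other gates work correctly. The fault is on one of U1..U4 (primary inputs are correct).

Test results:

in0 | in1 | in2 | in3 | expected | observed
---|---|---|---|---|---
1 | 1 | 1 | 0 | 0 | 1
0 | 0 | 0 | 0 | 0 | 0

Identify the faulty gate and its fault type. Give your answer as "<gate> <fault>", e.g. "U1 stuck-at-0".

Fault-free values for test 1 (in0=1, in1=1, in2=1, in3=0): U1=0, U2=1, U3=0, U4=0, giving Y=0. Observed 1.
Test 1: faults giving observed 1 are {U3 stuck-at-1, U4 stuck-at-1}.
Test 2 (in0=0, in1=0, in2=0, in3=0): fault-free U1=1, U2=1, U3=0, U4=0 → 0; observed 0. Eliminates U4 stuck-at-1.
Only U3 stuck-at-1 is consistent with every test.

U3 stuck-at-1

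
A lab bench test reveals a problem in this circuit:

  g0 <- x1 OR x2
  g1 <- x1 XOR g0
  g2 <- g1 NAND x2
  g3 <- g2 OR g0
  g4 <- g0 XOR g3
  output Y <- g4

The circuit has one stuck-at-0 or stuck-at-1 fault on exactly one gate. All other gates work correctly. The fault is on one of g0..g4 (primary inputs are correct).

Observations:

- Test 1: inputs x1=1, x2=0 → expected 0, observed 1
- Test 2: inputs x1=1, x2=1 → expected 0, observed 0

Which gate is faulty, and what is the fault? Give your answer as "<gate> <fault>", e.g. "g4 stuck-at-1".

g0 stuck-at-0

Fault-free values for test 1 (x1=1, x2=0): g0=1, g1=0, g2=1, g3=1, g4=0, giving Y=0. Observed 1.
Test 1: faults giving observed 1 are {g0 stuck-at-0, g3 stuck-at-0, g4 stuck-at-1}.
Test 2 (x1=1, x2=1): fault-free g0=1, g1=0, g2=1, g3=1, g4=0 → 0; observed 0. Eliminates g3 stuck-at-0, g4 stuck-at-1.
Only g0 stuck-at-0 is consistent with every test.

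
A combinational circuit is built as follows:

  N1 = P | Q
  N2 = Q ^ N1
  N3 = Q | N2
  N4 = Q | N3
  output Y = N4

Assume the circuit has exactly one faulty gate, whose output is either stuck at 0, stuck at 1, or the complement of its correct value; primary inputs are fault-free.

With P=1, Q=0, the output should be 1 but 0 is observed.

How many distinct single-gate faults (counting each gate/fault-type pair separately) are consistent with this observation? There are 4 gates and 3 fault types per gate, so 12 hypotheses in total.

8

Fault-free: N1=1, N2=1, N3=1, N4=1 → 1. Observed 0.
  N1 stuck-at-0: output 0 ✓
  N1 stuck-at-1: output 1 ✗
  N1 inverted output: output 0 ✓
  N2 stuck-at-0: output 0 ✓
  N2 stuck-at-1: output 1 ✗
  N2 inverted output: output 0 ✓
  N3 stuck-at-0: output 0 ✓
  N3 stuck-at-1: output 1 ✗
  N3 inverted output: output 0 ✓
  N4 stuck-at-0: output 0 ✓
  N4 stuck-at-1: output 1 ✗
  N4 inverted output: output 0 ✓
Consistent faults: {N1 stuck-at-0, N1 inverted output, N2 stuck-at-0, N2 inverted output, N3 stuck-at-0, N3 inverted output, N4 stuck-at-0, N4 inverted output} — 8 in all.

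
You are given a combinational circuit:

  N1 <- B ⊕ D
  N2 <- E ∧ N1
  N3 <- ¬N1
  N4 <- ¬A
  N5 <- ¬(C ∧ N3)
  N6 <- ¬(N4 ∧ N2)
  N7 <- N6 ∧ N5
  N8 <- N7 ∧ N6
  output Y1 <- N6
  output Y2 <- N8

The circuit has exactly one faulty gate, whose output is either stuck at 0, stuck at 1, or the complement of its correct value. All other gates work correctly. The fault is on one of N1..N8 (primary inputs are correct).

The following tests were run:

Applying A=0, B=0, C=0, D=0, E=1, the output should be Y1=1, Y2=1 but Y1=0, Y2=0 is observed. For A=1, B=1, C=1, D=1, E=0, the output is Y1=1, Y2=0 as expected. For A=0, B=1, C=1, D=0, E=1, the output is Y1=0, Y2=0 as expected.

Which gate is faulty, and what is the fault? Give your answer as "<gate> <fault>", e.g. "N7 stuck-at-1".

Fault-free values for test 1 (A=0, B=0, C=0, D=0, E=1): N1=0, N2=0, N3=1, N4=1, N5=1, N6=1, N7=1, N8=1, giving Y1=1, Y2=1. Observed Y1=0, Y2=0.
Test 1: faults giving observed Y1=0, Y2=0 are {N1 stuck-at-1, N1 inverted output, N2 stuck-at-1, N2 inverted output, N6 stuck-at-0, N6 inverted output}.
Test 2 (A=1, B=1, C=1, D=1, E=0): fault-free N1=0, N2=0, N3=1, N4=0, N5=0, N6=1, N7=0, N8=0 → Y1=1, Y2=0; observed Y1=1, Y2=0. Eliminates N1 stuck-at-1, N1 inverted output, N6 stuck-at-0, N6 inverted output.
Test 3 (A=0, B=1, C=1, D=0, E=1): fault-free N1=1, N2=1, N3=0, N4=1, N5=1, N6=0, N7=0, N8=0 → Y1=0, Y2=0; observed Y1=0, Y2=0. Eliminates N2 inverted output.
Only N2 stuck-at-1 is consistent with every test.

N2 stuck-at-1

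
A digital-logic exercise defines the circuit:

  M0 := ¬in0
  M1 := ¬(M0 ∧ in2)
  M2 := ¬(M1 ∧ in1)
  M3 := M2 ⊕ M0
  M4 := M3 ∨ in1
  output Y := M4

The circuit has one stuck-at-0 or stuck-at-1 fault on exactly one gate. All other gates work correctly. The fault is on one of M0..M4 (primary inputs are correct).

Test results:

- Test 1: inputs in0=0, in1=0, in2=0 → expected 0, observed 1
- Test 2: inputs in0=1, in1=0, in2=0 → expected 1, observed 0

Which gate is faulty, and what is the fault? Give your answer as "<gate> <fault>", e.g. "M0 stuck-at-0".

M2 stuck-at-0

Fault-free values for test 1 (in0=0, in1=0, in2=0): M0=1, M1=1, M2=1, M3=0, M4=0, giving Y=0. Observed 1.
Test 1: faults giving observed 1 are {M0 stuck-at-0, M2 stuck-at-0, M3 stuck-at-1, M4 stuck-at-1}.
Test 2 (in0=1, in1=0, in2=0): fault-free M0=0, M1=1, M2=1, M3=1, M4=1 → 1; observed 0. Eliminates M0 stuck-at-0, M3 stuck-at-1, M4 stuck-at-1.
Only M2 stuck-at-0 is consistent with every test.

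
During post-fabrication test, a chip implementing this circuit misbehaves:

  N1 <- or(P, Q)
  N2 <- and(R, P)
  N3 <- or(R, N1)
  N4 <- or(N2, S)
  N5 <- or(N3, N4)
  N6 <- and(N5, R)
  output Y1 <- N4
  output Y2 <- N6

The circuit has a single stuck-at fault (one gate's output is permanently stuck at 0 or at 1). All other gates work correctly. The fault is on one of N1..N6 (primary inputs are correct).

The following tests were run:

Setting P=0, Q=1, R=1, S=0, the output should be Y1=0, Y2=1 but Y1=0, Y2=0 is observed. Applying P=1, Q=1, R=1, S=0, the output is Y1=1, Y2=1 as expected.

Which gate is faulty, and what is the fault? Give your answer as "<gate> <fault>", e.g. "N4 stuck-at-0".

N3 stuck-at-0

Fault-free values for test 1 (P=0, Q=1, R=1, S=0): N1=1, N2=0, N3=1, N4=0, N5=1, N6=1, giving Y1=0, Y2=1. Observed Y1=0, Y2=0.
Test 1: faults giving observed Y1=0, Y2=0 are {N3 stuck-at-0, N5 stuck-at-0, N6 stuck-at-0}.
Test 2 (P=1, Q=1, R=1, S=0): fault-free N1=1, N2=1, N3=1, N4=1, N5=1, N6=1 → Y1=1, Y2=1; observed Y1=1, Y2=1. Eliminates N5 stuck-at-0, N6 stuck-at-0.
Only N3 stuck-at-0 is consistent with every test.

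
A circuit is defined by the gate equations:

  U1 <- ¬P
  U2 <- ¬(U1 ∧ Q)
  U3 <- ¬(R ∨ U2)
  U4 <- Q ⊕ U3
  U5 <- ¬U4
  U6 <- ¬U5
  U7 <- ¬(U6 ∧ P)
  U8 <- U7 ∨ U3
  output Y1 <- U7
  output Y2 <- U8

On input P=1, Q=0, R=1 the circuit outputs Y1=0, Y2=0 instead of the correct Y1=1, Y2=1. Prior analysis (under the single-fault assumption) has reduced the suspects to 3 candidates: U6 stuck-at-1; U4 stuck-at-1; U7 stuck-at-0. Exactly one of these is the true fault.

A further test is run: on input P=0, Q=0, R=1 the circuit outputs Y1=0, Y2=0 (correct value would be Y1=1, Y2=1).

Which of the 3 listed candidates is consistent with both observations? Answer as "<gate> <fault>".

Evaluate each candidate on input P=0, Q=0, R=1:
  U6 stuck-at-1: U1=1, U2=1, U3=0, U4=0, U5=1, U6=1 [stuck-at-1], U7=1, U8=1 → Y1=1, Y2=1 — eliminated
  U4 stuck-at-1: U1=1, U2=1, U3=0, U4=1 [stuck-at-1], U5=0, U6=1, U7=1, U8=1 → Y1=1, Y2=1 — eliminated
  U7 stuck-at-0: U1=1, U2=1, U3=0, U4=0, U5=1, U6=0, U7=0 [stuck-at-0], U8=0 → Y1=0, Y2=0 — matches
Only U7 stuck-at-0 reproduces the observed Y1=0, Y2=0.

U7 stuck-at-0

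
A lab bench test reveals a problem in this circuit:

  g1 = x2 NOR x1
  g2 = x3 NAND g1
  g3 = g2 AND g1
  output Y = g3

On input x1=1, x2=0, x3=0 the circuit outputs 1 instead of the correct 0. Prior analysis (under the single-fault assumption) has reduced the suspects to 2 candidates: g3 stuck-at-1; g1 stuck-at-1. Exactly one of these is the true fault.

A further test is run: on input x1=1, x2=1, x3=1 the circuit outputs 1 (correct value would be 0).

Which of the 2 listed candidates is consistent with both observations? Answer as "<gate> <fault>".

Evaluate each candidate on input x1=1, x2=1, x3=1:
  g3 stuck-at-1: g1=0, g2=1, g3=1 [stuck-at-1] → 1 — matches
  g1 stuck-at-1: g1=1 [stuck-at-1], g2=0, g3=0 → 0 — eliminated
Only g3 stuck-at-1 reproduces the observed 1.

g3 stuck-at-1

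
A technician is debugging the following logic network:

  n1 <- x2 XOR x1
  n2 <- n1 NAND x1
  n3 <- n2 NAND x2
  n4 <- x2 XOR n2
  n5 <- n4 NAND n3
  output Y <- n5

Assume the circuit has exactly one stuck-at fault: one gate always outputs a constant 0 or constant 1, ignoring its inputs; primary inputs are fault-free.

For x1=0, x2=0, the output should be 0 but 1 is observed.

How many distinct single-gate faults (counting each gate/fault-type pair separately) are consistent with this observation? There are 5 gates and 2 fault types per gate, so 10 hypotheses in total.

4

Fault-free: n1=0, n2=1, n3=1, n4=1, n5=0 → 0. Observed 1.
  n1 stuck-at-0: output 0 ✗
  n1 stuck-at-1: output 0 ✗
  n2 stuck-at-0: output 1 ✓
  n2 stuck-at-1: output 0 ✗
  n3 stuck-at-0: output 1 ✓
  n3 stuck-at-1: output 0 ✗
  n4 stuck-at-0: output 1 ✓
  n4 stuck-at-1: output 0 ✗
  n5 stuck-at-0: output 0 ✗
  n5 stuck-at-1: output 1 ✓
Consistent faults: {n2 stuck-at-0, n3 stuck-at-0, n4 stuck-at-0, n5 stuck-at-1} — 4 in all.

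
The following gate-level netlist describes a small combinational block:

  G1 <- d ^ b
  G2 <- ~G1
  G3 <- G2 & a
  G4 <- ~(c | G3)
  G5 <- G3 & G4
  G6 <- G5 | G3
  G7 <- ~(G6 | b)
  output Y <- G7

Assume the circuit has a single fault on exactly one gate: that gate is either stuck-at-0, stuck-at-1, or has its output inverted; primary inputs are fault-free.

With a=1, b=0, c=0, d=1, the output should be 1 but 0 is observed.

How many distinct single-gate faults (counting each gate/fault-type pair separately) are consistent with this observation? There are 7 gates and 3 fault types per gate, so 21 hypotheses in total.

Fault-free: G1=1, G2=0, G3=0, G4=1, G5=0, G6=0, G7=1 → 1. Observed 0.
  G1: stuck-at-0, inverted output ✓; others ✗
  G2: stuck-at-1, inverted output ✓; others ✗
  G3: stuck-at-1, inverted output ✓; others ✗
  G4: none of the 3 fault types match ✗
  G5: stuck-at-1, inverted output ✓; others ✗
  G6: stuck-at-1, inverted output ✓; others ✗
  G7: stuck-at-0, inverted output ✓; others ✗
Consistent faults: {G1 stuck-at-0, G1 inverted output, G2 stuck-at-1, G2 inverted output, G3 stuck-at-1, G3 inverted output, G5 stuck-at-1, G5 inverted output, G6 stuck-at-1, G6 inverted output, G7 stuck-at-0, G7 inverted output} — 12 in all.

12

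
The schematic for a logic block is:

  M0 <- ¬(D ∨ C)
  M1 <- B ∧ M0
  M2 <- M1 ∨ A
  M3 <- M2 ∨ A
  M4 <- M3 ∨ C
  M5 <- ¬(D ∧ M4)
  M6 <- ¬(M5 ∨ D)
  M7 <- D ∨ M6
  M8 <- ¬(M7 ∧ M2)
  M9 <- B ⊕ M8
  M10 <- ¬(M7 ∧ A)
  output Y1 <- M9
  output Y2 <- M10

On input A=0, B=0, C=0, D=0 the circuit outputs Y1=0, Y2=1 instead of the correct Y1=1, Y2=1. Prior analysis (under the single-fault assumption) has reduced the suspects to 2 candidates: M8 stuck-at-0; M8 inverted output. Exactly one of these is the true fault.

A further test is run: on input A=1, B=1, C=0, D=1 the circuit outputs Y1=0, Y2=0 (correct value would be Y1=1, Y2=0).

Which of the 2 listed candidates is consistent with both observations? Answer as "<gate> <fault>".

M8 inverted output

Evaluate each candidate on input A=1, B=1, C=0, D=1:
  M8 stuck-at-0: M0=0, M1=0, M2=1, M3=1, M4=1, M5=0, M6=0, M7=1, M8=0 [stuck-at-0], M9=1, M10=0 → Y1=1, Y2=0 — eliminated
  M8 inverted output: M0=0, M1=0, M2=1, M3=1, M4=1, M5=0, M6=0, M7=1, M8=1 [inverted output], M9=0, M10=0 → Y1=0, Y2=0 — matches
Only M8 inverted output reproduces the observed Y1=0, Y2=0.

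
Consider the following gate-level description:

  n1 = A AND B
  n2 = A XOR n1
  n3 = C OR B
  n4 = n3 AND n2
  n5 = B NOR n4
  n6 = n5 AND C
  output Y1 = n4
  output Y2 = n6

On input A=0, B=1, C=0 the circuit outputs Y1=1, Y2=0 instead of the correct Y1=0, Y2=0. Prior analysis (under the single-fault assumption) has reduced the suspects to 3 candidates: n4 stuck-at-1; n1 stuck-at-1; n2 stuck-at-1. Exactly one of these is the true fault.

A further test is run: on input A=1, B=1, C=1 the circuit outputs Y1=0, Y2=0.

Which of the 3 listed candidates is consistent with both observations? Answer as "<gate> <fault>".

Evaluate each candidate on input A=1, B=1, C=1:
  n4 stuck-at-1: n1=1, n2=0, n3=1, n4=1 [stuck-at-1], n5=0, n6=0 → Y1=1, Y2=0 — eliminated
  n1 stuck-at-1: n1=1 [stuck-at-1], n2=0, n3=1, n4=0, n5=0, n6=0 → Y1=0, Y2=0 — matches
  n2 stuck-at-1: n1=1, n2=1 [stuck-at-1], n3=1, n4=1, n5=0, n6=0 → Y1=1, Y2=0 — eliminated
Only n1 stuck-at-1 reproduces the observed Y1=0, Y2=0.

n1 stuck-at-1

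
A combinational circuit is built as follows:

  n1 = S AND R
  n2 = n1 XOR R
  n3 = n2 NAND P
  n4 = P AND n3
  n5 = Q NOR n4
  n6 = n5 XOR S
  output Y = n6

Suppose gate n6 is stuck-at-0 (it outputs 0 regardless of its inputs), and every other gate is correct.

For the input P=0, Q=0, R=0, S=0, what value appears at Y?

Propagate with n6 forced: n1=0, n2=0, n3=1, n4=0, n5=1, n6=0 [stuck-at-0].
So Y = 0. (Without the fault it would be 1.)

0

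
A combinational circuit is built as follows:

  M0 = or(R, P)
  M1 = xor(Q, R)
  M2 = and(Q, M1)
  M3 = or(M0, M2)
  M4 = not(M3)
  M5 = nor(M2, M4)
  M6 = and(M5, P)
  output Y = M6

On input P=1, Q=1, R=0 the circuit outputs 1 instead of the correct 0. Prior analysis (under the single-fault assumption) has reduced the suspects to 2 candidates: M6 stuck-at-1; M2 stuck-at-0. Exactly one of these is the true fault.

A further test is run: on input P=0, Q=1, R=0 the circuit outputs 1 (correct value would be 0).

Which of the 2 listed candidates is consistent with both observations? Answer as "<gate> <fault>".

M6 stuck-at-1

Evaluate each candidate on input P=0, Q=1, R=0:
  M6 stuck-at-1: M0=0, M1=1, M2=1, M3=1, M4=0, M5=0, M6=1 [stuck-at-1] → 1 — matches
  M2 stuck-at-0: M0=0, M1=1, M2=0 [stuck-at-0], M3=0, M4=1, M5=0, M6=0 → 0 — eliminated
Only M6 stuck-at-1 reproduces the observed 1.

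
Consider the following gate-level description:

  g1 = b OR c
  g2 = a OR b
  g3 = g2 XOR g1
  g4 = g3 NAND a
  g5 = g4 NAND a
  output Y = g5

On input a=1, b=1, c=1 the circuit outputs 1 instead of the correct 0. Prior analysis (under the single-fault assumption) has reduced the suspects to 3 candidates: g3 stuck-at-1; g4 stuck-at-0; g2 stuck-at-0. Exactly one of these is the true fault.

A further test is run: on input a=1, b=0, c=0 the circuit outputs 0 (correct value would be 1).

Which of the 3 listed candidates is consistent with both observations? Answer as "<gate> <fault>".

Evaluate each candidate on input a=1, b=0, c=0:
  g3 stuck-at-1: g1=0, g2=1, g3=1 [stuck-at-1], g4=0, g5=1 → 1 — eliminated
  g4 stuck-at-0: g1=0, g2=1, g3=1, g4=0 [stuck-at-0], g5=1 → 1 — eliminated
  g2 stuck-at-0: g1=0, g2=0 [stuck-at-0], g3=0, g4=1, g5=0 → 0 — matches
Only g2 stuck-at-0 reproduces the observed 0.

g2 stuck-at-0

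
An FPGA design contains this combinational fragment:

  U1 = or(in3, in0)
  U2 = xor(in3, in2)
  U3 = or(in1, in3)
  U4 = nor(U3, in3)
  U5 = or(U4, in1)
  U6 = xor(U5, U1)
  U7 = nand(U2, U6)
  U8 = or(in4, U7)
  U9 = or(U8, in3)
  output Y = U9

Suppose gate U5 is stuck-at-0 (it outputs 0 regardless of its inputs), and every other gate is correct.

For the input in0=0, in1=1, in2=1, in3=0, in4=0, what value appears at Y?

1

Propagate with U5 forced: U1=0, U2=1, U3=1, U4=0, U5=0 [stuck-at-0], U6=0, U7=1, U8=1, U9=1.
So Y = 1. (Without the fault it would be 0.)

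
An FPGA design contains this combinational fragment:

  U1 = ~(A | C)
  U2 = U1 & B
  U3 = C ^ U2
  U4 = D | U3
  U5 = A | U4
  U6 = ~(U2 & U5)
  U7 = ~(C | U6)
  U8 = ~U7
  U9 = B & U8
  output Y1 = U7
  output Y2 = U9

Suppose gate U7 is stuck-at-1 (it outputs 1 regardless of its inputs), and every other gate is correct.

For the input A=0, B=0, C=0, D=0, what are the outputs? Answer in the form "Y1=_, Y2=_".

Y1=1, Y2=0

Propagate with U7 forced: U1=1, U2=0, U3=0, U4=0, U5=0, U6=1, U7=1 [stuck-at-1], U8=0, U9=0.
So the outputs are Y1=1, Y2=0. (Without the fault they would be Y1=0, Y2=0.)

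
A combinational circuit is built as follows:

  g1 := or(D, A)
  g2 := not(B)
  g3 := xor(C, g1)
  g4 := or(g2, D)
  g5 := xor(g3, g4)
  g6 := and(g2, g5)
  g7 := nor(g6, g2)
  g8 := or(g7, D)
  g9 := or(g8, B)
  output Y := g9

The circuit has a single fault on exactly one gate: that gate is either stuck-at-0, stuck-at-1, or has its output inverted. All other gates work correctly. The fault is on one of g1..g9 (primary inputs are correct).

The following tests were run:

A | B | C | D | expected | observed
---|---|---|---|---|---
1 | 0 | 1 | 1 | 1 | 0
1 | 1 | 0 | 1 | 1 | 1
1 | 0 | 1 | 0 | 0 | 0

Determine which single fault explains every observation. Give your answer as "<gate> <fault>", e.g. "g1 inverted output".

Fault-free values for test 1 (A=1, B=0, C=1, D=1): g1=1, g2=1, g3=0, g4=1, g5=1, g6=1, g7=0, g8=1, g9=1, giving Y=1. Observed 0.
Test 1: faults giving observed 0 are {g8 stuck-at-0, g8 inverted output, g9 stuck-at-0, g9 inverted output}.
Test 2 (A=1, B=1, C=0, D=1): fault-free g1=1, g2=0, g3=1, g4=1, g5=0, g6=0, g7=1, g8=1, g9=1 → 1; observed 1. Eliminates g9 stuck-at-0, g9 inverted output.
Test 3 (A=1, B=0, C=1, D=0): fault-free g1=1, g2=1, g3=0, g4=1, g5=1, g6=1, g7=0, g8=0, g9=0 → 0; observed 0. Eliminates g8 inverted output.
Only g8 stuck-at-0 is consistent with every test.

g8 stuck-at-0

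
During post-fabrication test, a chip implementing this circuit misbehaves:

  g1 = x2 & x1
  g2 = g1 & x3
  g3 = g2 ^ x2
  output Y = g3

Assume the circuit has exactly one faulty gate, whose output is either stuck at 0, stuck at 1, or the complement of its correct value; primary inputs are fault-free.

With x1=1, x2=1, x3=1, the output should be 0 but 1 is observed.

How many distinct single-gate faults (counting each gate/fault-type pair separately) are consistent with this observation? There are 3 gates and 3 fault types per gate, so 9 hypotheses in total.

Fault-free: g1=1, g2=1, g3=0 → 0. Observed 1.
  g1 stuck-at-0: output 1 ✓
  g1 stuck-at-1: output 0 ✗
  g1 inverted output: output 1 ✓
  g2 stuck-at-0: output 1 ✓
  g2 stuck-at-1: output 0 ✗
  g2 inverted output: output 1 ✓
  g3 stuck-at-0: output 0 ✗
  g3 stuck-at-1: output 1 ✓
  g3 inverted output: output 1 ✓
Consistent faults: {g1 stuck-at-0, g1 inverted output, g2 stuck-at-0, g2 inverted output, g3 stuck-at-1, g3 inverted output} — 6 in all.

6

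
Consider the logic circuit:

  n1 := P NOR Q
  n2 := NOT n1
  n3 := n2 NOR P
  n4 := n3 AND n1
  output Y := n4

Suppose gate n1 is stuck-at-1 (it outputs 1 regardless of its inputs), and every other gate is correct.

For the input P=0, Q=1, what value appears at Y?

Propagate with n1 forced: n1=1 [stuck-at-1], n2=0, n3=1, n4=1.
So Y = 1. (Without the fault it would be 0.)

1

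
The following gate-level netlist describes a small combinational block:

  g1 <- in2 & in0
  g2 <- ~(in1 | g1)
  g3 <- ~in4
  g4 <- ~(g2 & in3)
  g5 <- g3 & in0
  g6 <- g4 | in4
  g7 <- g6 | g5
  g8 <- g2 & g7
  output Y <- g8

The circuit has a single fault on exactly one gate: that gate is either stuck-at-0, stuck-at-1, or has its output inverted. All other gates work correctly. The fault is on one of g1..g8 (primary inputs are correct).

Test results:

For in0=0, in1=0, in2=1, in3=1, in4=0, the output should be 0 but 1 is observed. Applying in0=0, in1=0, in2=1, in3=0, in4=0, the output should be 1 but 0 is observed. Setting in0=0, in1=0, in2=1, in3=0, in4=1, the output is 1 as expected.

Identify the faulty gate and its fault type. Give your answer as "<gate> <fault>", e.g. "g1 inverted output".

Fault-free values for test 1 (in0=0, in1=0, in2=1, in3=1, in4=0): g1=0, g2=1, g3=1, g4=0, g5=0, g6=0, g7=0, g8=0, giving Y=0. Observed 1.
Test 1: faults giving observed 1 are {g4 stuck-at-1, g4 inverted output, g5 stuck-at-1, g5 inverted output, g6 stuck-at-1, g6 inverted output, g7 stuck-at-1, g7 inverted output, g8 stuck-at-1, g8 inverted output}.
Test 2 (in0=0, in1=0, in2=1, in3=0, in4=0): fault-free g1=0, g2=1, g3=1, g4=1, g5=0, g6=1, g7=1, g8=1 → 1; observed 0. Eliminates g4 stuck-at-1, g5 stuck-at-1, g5 inverted output, g6 stuck-at-1, g7 stuck-at-1, g8 stuck-at-1.
Test 3 (in0=0, in1=0, in2=1, in3=0, in4=1): fault-free g1=0, g2=1, g3=0, g4=1, g5=0, g6=1, g7=1, g8=1 → 1; observed 1. Eliminates g6 inverted output, g7 inverted output, g8 inverted output.
Only g4 inverted output is consistent with every test.

g4 inverted output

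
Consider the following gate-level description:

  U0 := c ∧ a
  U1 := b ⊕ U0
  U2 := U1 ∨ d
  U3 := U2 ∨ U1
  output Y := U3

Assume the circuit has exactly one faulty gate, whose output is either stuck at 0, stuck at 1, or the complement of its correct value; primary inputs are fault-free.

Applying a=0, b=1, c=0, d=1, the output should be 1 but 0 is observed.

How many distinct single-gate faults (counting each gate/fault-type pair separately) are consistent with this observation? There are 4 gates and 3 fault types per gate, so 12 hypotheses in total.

2

Fault-free: U0=0, U1=1, U2=1, U3=1 → 1. Observed 0.
  U0 stuck-at-0: output 1 ✗
  U0 stuck-at-1: output 1 ✗
  U0 inverted output: output 1 ✗
  U1 stuck-at-0: output 1 ✗
  U1 stuck-at-1: output 1 ✗
  U1 inverted output: output 1 ✗
  U2 stuck-at-0: output 1 ✗
  U2 stuck-at-1: output 1 ✗
  U2 inverted output: output 1 ✗
  U3 stuck-at-0: output 0 ✓
  U3 stuck-at-1: output 1 ✗
  U3 inverted output: output 0 ✓
Consistent faults: {U3 stuck-at-0, U3 inverted output} — 2 in all.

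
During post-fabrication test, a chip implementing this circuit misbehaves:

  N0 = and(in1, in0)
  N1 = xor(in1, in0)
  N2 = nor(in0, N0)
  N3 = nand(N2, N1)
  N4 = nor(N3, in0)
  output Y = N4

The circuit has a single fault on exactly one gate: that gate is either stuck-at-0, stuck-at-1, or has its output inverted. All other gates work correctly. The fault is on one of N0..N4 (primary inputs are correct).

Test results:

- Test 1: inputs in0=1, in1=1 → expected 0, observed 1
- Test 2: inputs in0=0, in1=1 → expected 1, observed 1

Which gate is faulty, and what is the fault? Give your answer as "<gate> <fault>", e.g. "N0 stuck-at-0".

N4 stuck-at-1

Fault-free values for test 1 (in0=1, in1=1): N0=1, N1=0, N2=0, N3=1, N4=0, giving Y=0. Observed 1.
Test 1: faults giving observed 1 are {N4 stuck-at-1, N4 inverted output}.
Test 2 (in0=0, in1=1): fault-free N0=0, N1=1, N2=1, N3=0, N4=1 → 1; observed 1. Eliminates N4 inverted output.
Only N4 stuck-at-1 is consistent with every test.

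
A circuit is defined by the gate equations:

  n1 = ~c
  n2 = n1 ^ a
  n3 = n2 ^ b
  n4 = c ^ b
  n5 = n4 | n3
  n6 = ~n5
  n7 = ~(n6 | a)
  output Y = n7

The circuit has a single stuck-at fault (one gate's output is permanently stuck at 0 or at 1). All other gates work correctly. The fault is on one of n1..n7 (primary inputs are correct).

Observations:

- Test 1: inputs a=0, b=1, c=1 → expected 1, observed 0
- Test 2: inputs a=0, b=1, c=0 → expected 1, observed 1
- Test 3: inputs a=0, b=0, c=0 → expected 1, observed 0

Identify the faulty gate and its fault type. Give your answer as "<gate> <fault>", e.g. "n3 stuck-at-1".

Fault-free values for test 1 (a=0, b=1, c=1): n1=0, n2=0, n3=1, n4=0, n5=1, n6=0, n7=1, giving Y=1. Observed 0.
Test 1: faults giving observed 0 are {n1 stuck-at-1, n2 stuck-at-1, n3 stuck-at-0, n5 stuck-at-0, n6 stuck-at-1, n7 stuck-at-0}.
Test 2 (a=0, b=1, c=0): fault-free n1=1, n2=1, n3=0, n4=1, n5=1, n6=0, n7=1 → 1; observed 1. Eliminates n5 stuck-at-0, n6 stuck-at-1, n7 stuck-at-0.
Test 3 (a=0, b=0, c=0): fault-free n1=1, n2=1, n3=1, n4=0, n5=1, n6=0, n7=1 → 1; observed 0. Eliminates n1 stuck-at-1, n2 stuck-at-1.
Only n3 stuck-at-0 is consistent with every test.

n3 stuck-at-0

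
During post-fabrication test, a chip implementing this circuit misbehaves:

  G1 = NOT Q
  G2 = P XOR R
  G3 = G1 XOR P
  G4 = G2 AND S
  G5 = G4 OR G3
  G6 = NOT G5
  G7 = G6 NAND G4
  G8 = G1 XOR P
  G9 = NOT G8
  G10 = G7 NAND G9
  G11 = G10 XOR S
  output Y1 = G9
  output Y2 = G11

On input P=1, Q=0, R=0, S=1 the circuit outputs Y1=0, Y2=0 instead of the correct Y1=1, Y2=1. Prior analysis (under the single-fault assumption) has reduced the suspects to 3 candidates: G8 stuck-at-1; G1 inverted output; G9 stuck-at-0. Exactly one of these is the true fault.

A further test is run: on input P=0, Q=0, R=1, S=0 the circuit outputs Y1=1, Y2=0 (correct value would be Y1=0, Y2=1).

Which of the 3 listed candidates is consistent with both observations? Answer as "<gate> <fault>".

Evaluate each candidate on input P=0, Q=0, R=1, S=0:
  G8 stuck-at-1: G1=1, G2=1, G3=1, G4=0, G5=1, G6=0, G7=1, G8=1 [stuck-at-1], G9=0, G10=1, G11=1 → Y1=0, Y2=1 — eliminated
  G1 inverted output: G1=0 [inverted output], G2=1, G3=0, G4=0, G5=0, G6=1, G7=1, G8=0, G9=1, G10=0, G11=0 → Y1=1, Y2=0 — matches
  G9 stuck-at-0: G1=1, G2=1, G3=1, G4=0, G5=1, G6=0, G7=1, G8=1, G9=0 [stuck-at-0], G10=1, G11=1 → Y1=0, Y2=1 — eliminated
Only G1 inverted output reproduces the observed Y1=1, Y2=0.

G1 inverted output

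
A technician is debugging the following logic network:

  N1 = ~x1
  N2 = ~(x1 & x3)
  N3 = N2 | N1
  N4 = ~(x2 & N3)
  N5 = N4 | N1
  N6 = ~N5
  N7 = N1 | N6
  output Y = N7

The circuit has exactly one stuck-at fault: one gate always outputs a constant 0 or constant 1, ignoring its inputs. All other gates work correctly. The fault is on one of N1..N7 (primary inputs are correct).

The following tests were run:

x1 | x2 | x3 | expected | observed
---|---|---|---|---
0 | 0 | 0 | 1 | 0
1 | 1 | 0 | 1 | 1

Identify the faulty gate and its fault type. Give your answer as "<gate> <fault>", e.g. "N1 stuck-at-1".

N1 stuck-at-0

Fault-free values for test 1 (x1=0, x2=0, x3=0): N1=1, N2=1, N3=1, N4=1, N5=1, N6=0, N7=1, giving Y=1. Observed 0.
Test 1: faults giving observed 0 are {N1 stuck-at-0, N7 stuck-at-0}.
Test 2 (x1=1, x2=1, x3=0): fault-free N1=0, N2=1, N3=1, N4=0, N5=0, N6=1, N7=1 → 1; observed 1. Eliminates N7 stuck-at-0.
Only N1 stuck-at-0 is consistent with every test.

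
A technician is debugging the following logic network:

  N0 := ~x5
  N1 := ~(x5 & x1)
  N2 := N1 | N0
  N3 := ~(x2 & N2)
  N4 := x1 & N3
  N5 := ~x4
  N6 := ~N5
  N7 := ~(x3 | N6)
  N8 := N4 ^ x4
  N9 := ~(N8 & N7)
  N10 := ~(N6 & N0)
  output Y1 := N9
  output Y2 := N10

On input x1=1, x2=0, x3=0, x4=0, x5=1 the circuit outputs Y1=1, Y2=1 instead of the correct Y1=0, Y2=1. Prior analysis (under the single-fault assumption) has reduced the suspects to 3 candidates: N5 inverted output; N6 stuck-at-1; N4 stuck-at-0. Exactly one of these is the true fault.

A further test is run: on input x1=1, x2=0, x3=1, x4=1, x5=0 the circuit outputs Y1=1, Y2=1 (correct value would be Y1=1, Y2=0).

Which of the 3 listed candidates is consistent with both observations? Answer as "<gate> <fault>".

Evaluate each candidate on input x1=1, x2=0, x3=1, x4=1, x5=0:
  N5 inverted output: N0=1, N1=1, N2=1, N3=1, N4=1, N5=1 [inverted output], N6=0, N7=0, N8=0, N9=1, N10=1 → Y1=1, Y2=1 — matches
  N6 stuck-at-1: N0=1, N1=1, N2=1, N3=1, N4=1, N5=0, N6=1 [stuck-at-1], N7=0, N8=0, N9=1, N10=0 → Y1=1, Y2=0 — eliminated
  N4 stuck-at-0: N0=1, N1=1, N2=1, N3=1, N4=0 [stuck-at-0], N5=0, N6=1, N7=0, N8=1, N9=1, N10=0 → Y1=1, Y2=0 — eliminated
Only N5 inverted output reproduces the observed Y1=1, Y2=1.

N5 inverted output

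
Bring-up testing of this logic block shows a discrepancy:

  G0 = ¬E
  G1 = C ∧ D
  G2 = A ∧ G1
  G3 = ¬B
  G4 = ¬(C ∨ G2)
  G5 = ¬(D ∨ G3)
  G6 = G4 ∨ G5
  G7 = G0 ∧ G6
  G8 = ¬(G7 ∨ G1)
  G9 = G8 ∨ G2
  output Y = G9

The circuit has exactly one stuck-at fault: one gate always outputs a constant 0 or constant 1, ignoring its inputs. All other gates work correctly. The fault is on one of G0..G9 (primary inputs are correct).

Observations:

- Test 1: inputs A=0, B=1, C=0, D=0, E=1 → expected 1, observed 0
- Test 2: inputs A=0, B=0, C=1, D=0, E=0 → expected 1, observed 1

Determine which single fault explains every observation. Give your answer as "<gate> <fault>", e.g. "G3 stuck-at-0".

Fault-free values for test 1 (A=0, B=1, C=0, D=0, E=1): G0=0, G1=0, G2=0, G3=0, G4=1, G5=1, G6=1, G7=0, G8=1, G9=1, giving Y=1. Observed 0.
Test 1: faults giving observed 0 are {G0 stuck-at-1, G1 stuck-at-1, G7 stuck-at-1, G8 stuck-at-0, G9 stuck-at-0}.
Test 2 (A=0, B=0, C=1, D=0, E=0): fault-free G0=1, G1=0, G2=0, G3=1, G4=0, G5=0, G6=0, G7=0, G8=1, G9=1 → 1; observed 1. Eliminates G1 stuck-at-1, G7 stuck-at-1, G8 stuck-at-0, G9 stuck-at-0.
Only G0 stuck-at-1 is consistent with every test.

G0 stuck-at-1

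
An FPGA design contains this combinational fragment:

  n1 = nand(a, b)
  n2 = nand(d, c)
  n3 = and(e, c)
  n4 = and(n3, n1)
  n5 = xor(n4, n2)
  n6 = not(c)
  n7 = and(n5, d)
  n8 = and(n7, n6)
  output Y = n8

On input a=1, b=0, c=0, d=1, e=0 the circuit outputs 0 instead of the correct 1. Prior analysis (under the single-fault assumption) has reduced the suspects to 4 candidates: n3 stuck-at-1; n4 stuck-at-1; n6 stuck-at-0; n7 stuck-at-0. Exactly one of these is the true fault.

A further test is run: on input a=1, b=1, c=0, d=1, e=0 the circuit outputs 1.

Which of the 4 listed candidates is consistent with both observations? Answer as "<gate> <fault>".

Evaluate each candidate on input a=1, b=1, c=0, d=1, e=0:
  n3 stuck-at-1: n1=0, n2=1, n3=1 [stuck-at-1], n4=0, n5=1, n6=1, n7=1, n8=1 → 1 — matches
  n4 stuck-at-1: n1=0, n2=1, n3=0, n4=1 [stuck-at-1], n5=0, n6=1, n7=0, n8=0 → 0 — eliminated
  n6 stuck-at-0: n1=0, n2=1, n3=0, n4=0, n5=1, n6=0 [stuck-at-0], n7=1, n8=0 → 0 — eliminated
  n7 stuck-at-0: n1=0, n2=1, n3=0, n4=0, n5=1, n6=1, n7=0 [stuck-at-0], n8=0 → 0 — eliminated
Only n3 stuck-at-1 reproduces the observed 1.

n3 stuck-at-1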